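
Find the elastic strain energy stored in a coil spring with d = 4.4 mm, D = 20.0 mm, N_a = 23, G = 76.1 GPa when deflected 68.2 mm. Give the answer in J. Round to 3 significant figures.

45.1 J

k = Gd⁴/(8D³N_a) = (76.1×10³)(4.4⁴)/(8·20.0³·23) = 19.377 N/mm
U = ½kδ² = 0.5 × 19.377 × 68.2² = 45064 N·mm = 45.064 J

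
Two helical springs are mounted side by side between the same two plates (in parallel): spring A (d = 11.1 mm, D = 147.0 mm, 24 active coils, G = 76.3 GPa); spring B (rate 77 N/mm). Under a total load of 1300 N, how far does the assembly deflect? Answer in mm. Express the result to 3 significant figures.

k_A = Gd⁴/(8D³N_a) = (76.3×10³)(11.1⁴)/(8·147.0³·24) = 1.8992 N/mm
Parallel: k_eq = 1.8992 + 77 = 78.899 N/mm
δ = F/k_eq = 1300/78.899 = 16.477 mm

16.5 mm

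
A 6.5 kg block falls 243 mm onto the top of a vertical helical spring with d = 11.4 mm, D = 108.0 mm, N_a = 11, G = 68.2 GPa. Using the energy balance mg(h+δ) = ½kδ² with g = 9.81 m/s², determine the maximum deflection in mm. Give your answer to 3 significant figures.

61.1 mm

k = Gd⁴/(8D³N_a) = (68.2×10³)(11.4⁴)/(8·108.0³·11) = 10.391 N/mm
W = mg = 6.5 × 9.81 = 63.765 N
½kδ² − Wδ − Wh = 0 → δ = (W + √(W² + 2kWh))/k
δ = (63.765 + √(4066 + 322009))/10.391 = (63.765 + 571.03)/10.391 = 61.092 mm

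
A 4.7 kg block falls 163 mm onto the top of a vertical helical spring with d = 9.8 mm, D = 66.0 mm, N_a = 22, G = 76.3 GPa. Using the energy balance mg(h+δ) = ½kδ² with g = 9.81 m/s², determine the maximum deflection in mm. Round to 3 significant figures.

36.4 mm

k = Gd⁴/(8D³N_a) = (76.3×10³)(9.8⁴)/(8·66.0³·22) = 13.909 N/mm
W = mg = 4.7 × 9.81 = 46.107 N
½kδ² − Wδ − Wh = 0 → δ = (W + √(W² + 2kWh))/k
δ = (46.107 + √(2125.9 + 209059))/13.909 = (46.107 + 459.55)/13.909 = 36.356 mm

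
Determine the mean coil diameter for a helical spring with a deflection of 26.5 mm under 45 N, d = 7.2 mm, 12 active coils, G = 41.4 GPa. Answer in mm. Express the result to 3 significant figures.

Required rate k = F/δ = 45/26.5 = 1.6981 N/mm
D = (Gd⁴/(8N_a·k))^(1/3) = (41.4×10³·7.2⁴/(8·12·1.6981))^(1/3)
  = (682484)^(1/3) = 88.0435 mm

88.0 mm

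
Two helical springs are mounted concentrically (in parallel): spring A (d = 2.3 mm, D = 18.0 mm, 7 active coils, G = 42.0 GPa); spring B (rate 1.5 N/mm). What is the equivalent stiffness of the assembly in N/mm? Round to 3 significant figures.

5.10 N/mm

k_A = Gd⁴/(8D³N_a) = (42.0×10³)(2.3⁴)/(8·18.0³·7) = 3.5988 N/mm
Parallel: k_eq = 3.5988 + 1.5 = 5.0988 N/mm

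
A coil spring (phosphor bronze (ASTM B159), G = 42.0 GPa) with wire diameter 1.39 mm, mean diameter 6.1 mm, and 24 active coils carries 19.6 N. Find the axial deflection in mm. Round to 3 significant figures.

5.45 mm

k = Gd⁴/(8D³N_a) = (42.0×10³)(1.39⁴)/(8·6.1³·24) = 3.5976 N/mm
δ = F/k = 19.6 / 3.5976 = 5.448 mm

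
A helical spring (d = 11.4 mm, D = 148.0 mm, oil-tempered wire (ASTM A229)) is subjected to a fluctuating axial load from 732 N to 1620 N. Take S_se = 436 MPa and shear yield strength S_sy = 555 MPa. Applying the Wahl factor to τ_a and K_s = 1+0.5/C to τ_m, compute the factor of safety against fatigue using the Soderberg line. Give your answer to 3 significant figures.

C = D/d = 148.0/11.4 = 12.9825; K_W = (4C−1)/(4C−4)+0.615/C = 1.1100; K_s = 1+0.5/C = 1.0385
F_a = (F_max−F_min)/2 = 444 N; F_m = (F_max+F_min)/2 = 1176 N
τ_a = K_W·8F_aD/(πd³) = 1.1100 × 112.95 = 125.37 MPa
τ_m = K_s·8F_mD/(πd³) = 1.0385 × 299.15 = 310.68 MPa
Soderberg: 1/n_f = τ_a/S_se + τ_m/S_sy = 125.37/436 + 310.68/555 = 0.28754 + 0.55978 = 0.84731
n_f = 1/0.84731 = 1.18

1.18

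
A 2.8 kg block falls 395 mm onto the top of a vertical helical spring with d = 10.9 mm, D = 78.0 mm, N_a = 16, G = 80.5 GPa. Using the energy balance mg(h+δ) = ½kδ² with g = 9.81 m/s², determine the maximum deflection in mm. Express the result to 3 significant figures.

k = Gd⁴/(8D³N_a) = (80.5×10³)(10.9⁴)/(8·78.0³·16) = 18.707 N/mm
W = mg = 2.8 × 9.81 = 27.468 N
½kδ² − Wδ − Wh = 0 → δ = (W + √(W² + 2kWh))/k
δ = (27.468 + √(754.49 + 405940))/18.707 = (27.468 + 637.73)/18.707 = 35.558 mm

35.6 mm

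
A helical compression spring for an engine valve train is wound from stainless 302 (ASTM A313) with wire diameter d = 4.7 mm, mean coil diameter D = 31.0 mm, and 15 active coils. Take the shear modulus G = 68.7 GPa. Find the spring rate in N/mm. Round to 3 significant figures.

9.38 N/mm

k = Gd⁴/(8D³N_a) = (68.7×10³ × 4.7⁴) / (8 × 31.0³ × 15)
  = 3.35234e+07 / 3.57492e+06 = 9.3774 N/mm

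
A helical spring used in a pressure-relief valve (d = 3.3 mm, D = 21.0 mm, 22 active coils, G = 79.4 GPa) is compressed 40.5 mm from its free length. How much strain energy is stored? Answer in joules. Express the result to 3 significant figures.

k = Gd⁴/(8D³N_a) = (79.4×10³)(3.3⁴)/(8·21.0³·22) = 5.777 N/mm
U = ½kδ² = 0.5 × 5.777 × 40.5² = 4737.9 N·mm = 4.7379 J

4.74 J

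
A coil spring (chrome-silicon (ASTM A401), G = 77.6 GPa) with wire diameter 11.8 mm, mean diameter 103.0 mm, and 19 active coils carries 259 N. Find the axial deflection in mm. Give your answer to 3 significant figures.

28.6 mm

k = Gd⁴/(8D³N_a) = (77.6×10³)(11.8⁴)/(8·103.0³·19) = 9.058 N/mm
δ = F/k = 259 / 9.058 = 28.593 mm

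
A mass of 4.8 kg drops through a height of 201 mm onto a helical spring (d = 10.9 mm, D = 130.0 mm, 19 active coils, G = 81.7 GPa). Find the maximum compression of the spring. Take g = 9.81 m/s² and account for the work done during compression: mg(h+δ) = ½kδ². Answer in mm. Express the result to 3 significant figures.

k = Gd⁴/(8D³N_a) = (81.7×10³)(10.9⁴)/(8·130.0³·19) = 3.4535 N/mm
W = mg = 4.8 × 9.81 = 47.088 N
½kδ² − Wδ − Wh = 0 → δ = (W + √(W² + 2kWh))/k
δ = (47.088 + √(2217.3 + 65371.8))/3.4535 = (47.088 + 259.98)/3.4535 = 88.916 mm

88.9 mm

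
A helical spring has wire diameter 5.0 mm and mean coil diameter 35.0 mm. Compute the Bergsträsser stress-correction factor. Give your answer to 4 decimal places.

C = D/d = 35.0/5.0 = 7.0000
K_B = (4C+2)/(4C−3) = 30.000/25.000 = 1.2000

1.2000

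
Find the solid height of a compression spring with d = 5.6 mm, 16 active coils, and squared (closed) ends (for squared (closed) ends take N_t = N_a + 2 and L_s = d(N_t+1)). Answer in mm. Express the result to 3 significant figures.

squared (closed) ends: N_t = N_a + 2 = 16 + 2 = 18
L_s = d·(N_t+1) = 5.6 × 19 = 106.4 mm

106 mm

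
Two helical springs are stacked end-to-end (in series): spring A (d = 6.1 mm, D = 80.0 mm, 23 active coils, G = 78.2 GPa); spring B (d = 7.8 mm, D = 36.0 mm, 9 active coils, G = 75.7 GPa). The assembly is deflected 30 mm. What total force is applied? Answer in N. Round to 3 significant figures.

34.0 N

k_A = Gd⁴/(8D³N_a) = (78.2×10³)(6.1⁴)/(8·80.0³·23) = 1.1493 N/mm
k_B = Gd⁴/(8D³N_a) = (75.7×10³)(7.8⁴)/(8·36.0³·9) = 83.413 N/mm
Series: 1/k_eq = 1/1.1493 + 1/83.413 = 0.88207; k_eq = 1.1337 N/mm
F = k_eq·δ = 1.1337·30 = 34.011 N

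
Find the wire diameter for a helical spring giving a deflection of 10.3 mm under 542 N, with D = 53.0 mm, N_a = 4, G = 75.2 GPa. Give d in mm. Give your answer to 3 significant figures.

7.60 mm

Required rate k = F/δ = 542/10.3 = 52.621 N/mm
d = (8D³N_a·k / G)^(1/4) = (8·53.0³·4·52.621 / (75.2×10³))^0.25
  = (3333.7)^0.25 = 7.5985 mm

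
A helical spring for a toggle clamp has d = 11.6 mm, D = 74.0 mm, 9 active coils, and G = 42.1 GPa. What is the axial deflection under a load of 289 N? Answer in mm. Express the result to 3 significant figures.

k = Gd⁴/(8D³N_a) = (42.1×10³)(11.6⁴)/(8·74.0³·9) = 26.127 N/mm
δ = F/k = 289 / 26.127 = 11.061 mm

11.1 mm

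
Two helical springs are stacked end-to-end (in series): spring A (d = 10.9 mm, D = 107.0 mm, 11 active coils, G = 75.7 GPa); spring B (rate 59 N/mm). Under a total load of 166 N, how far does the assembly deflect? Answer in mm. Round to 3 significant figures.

19.6 mm

k_A = Gd⁴/(8D³N_a) = (75.7×10³)(10.9⁴)/(8·107.0³·11) = 9.9122 N/mm
Series: 1/k_eq = 1/9.9122 + 1/59 = 0.11784; k_eq = 8.4864 N/mm
δ = F/k_eq = 166/8.4864 = 19.561 mm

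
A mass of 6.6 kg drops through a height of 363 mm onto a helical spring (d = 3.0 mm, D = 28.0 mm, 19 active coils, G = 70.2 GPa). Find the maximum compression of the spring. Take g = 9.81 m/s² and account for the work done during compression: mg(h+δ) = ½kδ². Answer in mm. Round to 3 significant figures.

k = Gd⁴/(8D³N_a) = (70.2×10³)(3.0⁴)/(8·28.0³·19) = 1.7041 N/mm
W = mg = 6.6 × 9.81 = 64.746 N
½kδ² − Wδ − Wh = 0 → δ = (W + √(W² + 2kWh))/k
δ = (64.746 + √(4192 + 80104))/1.7041 = (64.746 + 290.34)/1.7041 = 208.37 mm

208 mm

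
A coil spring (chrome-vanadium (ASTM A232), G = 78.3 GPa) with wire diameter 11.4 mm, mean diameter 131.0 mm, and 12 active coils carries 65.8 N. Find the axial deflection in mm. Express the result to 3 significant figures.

10.7 mm

k = Gd⁴/(8D³N_a) = (78.3×10³)(11.4⁴)/(8·131.0³·12) = 6.1277 N/mm
δ = F/k = 65.8 / 6.1277 = 10.738 mm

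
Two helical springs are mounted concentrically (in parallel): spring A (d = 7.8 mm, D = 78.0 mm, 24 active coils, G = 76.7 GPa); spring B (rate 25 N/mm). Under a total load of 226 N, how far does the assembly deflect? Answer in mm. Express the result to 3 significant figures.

8.04 mm

k_A = Gd⁴/(8D³N_a) = (76.7×10³)(7.8⁴)/(8·78.0³·24) = 3.1159 N/mm
Parallel: k_eq = 3.1159 + 25 = 28.116 N/mm
δ = F/k_eq = 226/28.116 = 8.0381 mm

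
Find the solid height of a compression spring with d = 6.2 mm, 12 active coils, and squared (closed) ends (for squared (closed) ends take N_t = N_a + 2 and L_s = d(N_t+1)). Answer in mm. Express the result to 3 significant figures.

squared (closed) ends: N_t = N_a + 2 = 12 + 2 = 14
L_s = d·(N_t+1) = 6.2 × 15 = 93 mm

93.0 mm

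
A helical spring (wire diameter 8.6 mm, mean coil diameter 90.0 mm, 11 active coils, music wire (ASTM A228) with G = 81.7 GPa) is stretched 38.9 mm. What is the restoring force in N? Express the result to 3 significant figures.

k = Gd⁴/(8D³N_a) = (81.7×10³)(8.6⁴)/(8·90.0³·11) = 6.9664 N/mm
F = k·δ = 6.9664 × 38.9 = 270.99 N

271 N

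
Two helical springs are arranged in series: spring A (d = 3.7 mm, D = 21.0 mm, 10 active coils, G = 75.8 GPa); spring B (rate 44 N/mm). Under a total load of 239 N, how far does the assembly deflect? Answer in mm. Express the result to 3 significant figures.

k_A = Gd⁴/(8D³N_a) = (75.8×10³)(3.7⁴)/(8·21.0³·10) = 19.175 N/mm
Series: 1/k_eq = 1/19.175 + 1/44 = 0.074879; k_eq = 13.355 N/mm
δ = F/k_eq = 239/13.355 = 17.896 mm

17.9 mm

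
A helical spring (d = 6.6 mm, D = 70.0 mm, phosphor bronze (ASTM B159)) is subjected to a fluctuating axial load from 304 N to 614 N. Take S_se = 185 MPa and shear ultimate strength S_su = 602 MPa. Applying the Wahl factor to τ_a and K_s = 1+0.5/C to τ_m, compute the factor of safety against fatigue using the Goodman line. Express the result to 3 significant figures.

C = D/d = 70.0/6.6 = 10.6061; K_W = (4C−1)/(4C−4)+0.615/C = 1.1361; K_s = 1+0.5/C = 1.0471
F_a = (F_max−F_min)/2 = 155 N; F_m = (F_max+F_min)/2 = 459 N
τ_a = K_W·8F_aD/(πd³) = 1.1361 × 96.103 = 109.18 MPa
τ_m = K_s·8F_mD/(πd³) = 1.0471 × 284.59 = 298.01 MPa
Goodman: 1/n_f = τ_a/S_se + τ_m/S_su = 109.18/185 + 298.01/602 = 0.59016 + 0.49503 = 1.0852
n_f = 1/1.0852 = 0.9215

0.922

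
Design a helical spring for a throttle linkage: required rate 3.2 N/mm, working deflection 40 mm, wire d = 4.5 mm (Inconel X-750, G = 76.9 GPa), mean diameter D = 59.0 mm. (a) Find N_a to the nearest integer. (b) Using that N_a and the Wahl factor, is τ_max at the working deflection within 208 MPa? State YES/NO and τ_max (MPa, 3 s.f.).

(a) 6 coils; (b) NO, τ_max = 234 MPa

N_a = Gd⁴/(8D³k) = (76.9×10³)(4.5⁴)/(8·59.0³·3.2) = 5.998 → N_a = 6
Actual rate k = Gd⁴/(8D³·6) = 3.1987 N/mm
Working load F = kδ = 3.1987·40 = 127.95 N
C = 59.0/4.5 = 13.1111; K_W = (4C−1)/(4C−4)+0.615/C = 1.1088
τ_max = K_W·8FD/(πd³) = 1.1088·210.96 = 233.92 MPa
τ_max > 208 MPa → exceeds allowable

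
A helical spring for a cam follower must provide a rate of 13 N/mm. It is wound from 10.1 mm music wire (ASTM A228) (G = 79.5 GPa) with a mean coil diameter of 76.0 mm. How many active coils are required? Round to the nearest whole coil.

N_a = Gd⁴/(8D³k) = (79.5×10³ × 10.1⁴)/(8 × 76.0³ × 13)
    = 8.2728e+08 / 4.56535e+07 = 18.12 → 18 coils

18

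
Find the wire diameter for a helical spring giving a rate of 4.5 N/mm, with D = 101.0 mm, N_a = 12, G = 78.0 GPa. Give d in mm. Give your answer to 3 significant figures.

8.69 mm

d = (8D³N_a·k / G)^(1/4) = (8·101.0³·12·4.5 / (78.0×10³))^0.25
  = (5706.3)^0.25 = 8.6914 mm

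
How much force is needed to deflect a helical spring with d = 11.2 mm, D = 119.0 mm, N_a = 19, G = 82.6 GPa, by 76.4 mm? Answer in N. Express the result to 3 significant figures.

k = Gd⁴/(8D³N_a) = (82.6×10³)(11.2⁴)/(8·119.0³·19) = 5.0742 N/mm
F = k·δ = 5.0742 × 76.4 = 387.67 N

388 N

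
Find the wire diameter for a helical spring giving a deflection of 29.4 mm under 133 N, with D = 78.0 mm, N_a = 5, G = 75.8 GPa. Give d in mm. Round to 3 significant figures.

Required rate k = F/δ = 133/29.4 = 4.5238 N/mm
d = (8D³N_a·k / G)^(1/4) = (8·78.0³·5·4.5238 / (75.8×10³))^0.25
  = (1132.9)^0.25 = 5.8016 mm

5.80 mm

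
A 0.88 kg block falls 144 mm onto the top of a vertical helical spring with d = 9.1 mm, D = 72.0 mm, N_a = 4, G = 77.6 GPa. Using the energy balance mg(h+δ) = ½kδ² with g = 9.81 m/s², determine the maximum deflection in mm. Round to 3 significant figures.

7.67 mm

k = Gd⁴/(8D³N_a) = (77.6×10³)(9.1⁴)/(8·72.0³·4) = 44.553 N/mm
W = mg = 0.88 × 9.81 = 8.6328 N
½kδ² − Wδ − Wh = 0 → δ = (W + √(W² + 2kWh))/k
δ = (8.6328 + √(74.525 + 110770))/44.553 = (8.6328 + 332.93)/44.553 = 7.6665 mm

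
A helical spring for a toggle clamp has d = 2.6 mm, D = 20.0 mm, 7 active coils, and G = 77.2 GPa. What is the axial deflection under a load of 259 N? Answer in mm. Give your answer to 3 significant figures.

k = Gd⁴/(8D³N_a) = (77.2×10³)(2.6⁴)/(8·20.0³·7) = 7.8747 N/mm
δ = F/k = 259 / 7.8747 = 32.89 mm

32.9 mm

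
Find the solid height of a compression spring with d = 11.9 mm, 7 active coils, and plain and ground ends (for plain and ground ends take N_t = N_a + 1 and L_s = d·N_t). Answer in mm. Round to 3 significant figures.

95.2 mm

plain and ground ends: N_t = N_a + 1 = 7 + 1 = 8
L_s = d·N_t = 11.9 × 8 = 95.2 mm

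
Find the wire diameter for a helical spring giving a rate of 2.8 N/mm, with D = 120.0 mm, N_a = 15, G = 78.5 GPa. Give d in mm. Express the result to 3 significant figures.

9.27 mm

d = (8D³N_a·k / G)^(1/4) = (8·120.0³·15·2.8 / (78.5×10³))^0.25
  = (7396.3)^0.25 = 9.2737 mm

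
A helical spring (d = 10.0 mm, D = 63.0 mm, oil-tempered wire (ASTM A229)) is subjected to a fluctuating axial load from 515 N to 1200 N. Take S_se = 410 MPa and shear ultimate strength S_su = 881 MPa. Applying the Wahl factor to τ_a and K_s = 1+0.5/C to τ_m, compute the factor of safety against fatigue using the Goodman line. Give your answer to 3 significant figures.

C = D/d = 63.0/10.0 = 6.3000; K_W = (4C−1)/(4C−4)+0.615/C = 1.2391; K_s = 1+0.5/C = 1.0794
F_a = (F_max−F_min)/2 = 342.5 N; F_m = (F_max+F_min)/2 = 857.5 N
τ_a = K_W·8F_aD/(πd³) = 1.2391 × 54.947 = 68.086 MPa
τ_m = K_s·8F_mD/(πd³) = 1.0794 × 137.57 = 148.49 MPa
Goodman: 1/n_f = τ_a/S_se + τ_m/S_su = 68.086/410 + 148.49/881 = 0.16606 + 0.16854 = 0.3346
n_f = 1/0.3346 = 2.989

2.99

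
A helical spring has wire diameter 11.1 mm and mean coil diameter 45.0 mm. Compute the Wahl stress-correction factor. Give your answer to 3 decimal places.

1.397

C = D/d = 45.0/11.1 = 4.0541
K_W = (4C−1)/(4C−4) + 0.615/C = 15.216/12.216 + 0.1517 = 1.3973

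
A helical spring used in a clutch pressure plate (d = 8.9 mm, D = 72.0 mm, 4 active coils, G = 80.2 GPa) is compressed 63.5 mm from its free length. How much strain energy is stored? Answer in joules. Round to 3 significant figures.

k = Gd⁴/(8D³N_a) = (80.2×10³)(8.9⁴)/(8·72.0³·4) = 42.13 N/mm
U = ½kδ² = 0.5 × 42.13 × 63.5² = 84938 N·mm = 84.938 J

84.9 J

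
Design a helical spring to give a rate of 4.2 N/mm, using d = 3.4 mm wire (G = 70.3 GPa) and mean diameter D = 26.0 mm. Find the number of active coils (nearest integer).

16

N_a = Gd⁴/(8D³k) = (70.3×10³ × 3.4⁴)/(8 × 26.0³ × 4.2)
    = 9.39444e+06 / 590554 = 15.91 → 16 coils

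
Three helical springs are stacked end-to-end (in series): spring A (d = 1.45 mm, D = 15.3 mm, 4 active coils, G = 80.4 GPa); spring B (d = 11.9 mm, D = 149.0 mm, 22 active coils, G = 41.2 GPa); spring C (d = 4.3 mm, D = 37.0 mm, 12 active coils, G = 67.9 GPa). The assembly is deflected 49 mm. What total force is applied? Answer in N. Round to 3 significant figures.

39.6 N

k_A = Gd⁴/(8D³N_a) = (80.4×10³)(1.45⁴)/(8·15.3³·4) = 3.101 N/mm
k_B = Gd⁴/(8D³N_a) = (41.2×10³)(11.9⁴)/(8·149.0³·22) = 1.4191 N/mm
k_C = Gd⁴/(8D³N_a) = (67.9×10³)(4.3⁴)/(8·37.0³·12) = 4.7738 N/mm
Series: 1/k_eq = 1/3.101 + 1/1.4191 + 1/4.7738 = 1.2366; k_eq = 0.80865 N/mm
F = k_eq·δ = 0.80865·49 = 39.624 N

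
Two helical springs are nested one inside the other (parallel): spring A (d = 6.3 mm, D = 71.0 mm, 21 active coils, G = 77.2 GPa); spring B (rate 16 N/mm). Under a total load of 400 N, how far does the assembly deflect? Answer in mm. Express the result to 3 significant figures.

22.2 mm

k_A = Gd⁴/(8D³N_a) = (77.2×10³)(6.3⁴)/(8·71.0³·21) = 2.0225 N/mm
Parallel: k_eq = 2.0225 + 16 = 18.023 N/mm
δ = F/k_eq = 400/18.023 = 22.194 mm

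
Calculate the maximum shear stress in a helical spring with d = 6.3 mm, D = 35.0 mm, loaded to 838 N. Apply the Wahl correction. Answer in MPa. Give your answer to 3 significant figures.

381 MPa

Spring index C = D/d = 35.0/6.3 = 5.5556
K_W = (4C−1)/(4C−4) + 0.615/C = 21.222/18.222 + 0.1107 = 1.2753
τ₀ = 8FD/(πd³) = 8·838·35.0/(π·6.3³) = 234640/785.55 = 298.7 MPa
τ_max = K·τ₀ = 1.2753 × 298.7 = 380.94 MPa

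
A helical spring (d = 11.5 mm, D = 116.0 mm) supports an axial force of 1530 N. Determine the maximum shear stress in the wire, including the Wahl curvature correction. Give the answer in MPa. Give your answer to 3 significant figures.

Spring index C = D/d = 116.0/11.5 = 10.0870
K_W = (4C−1)/(4C−4) + 0.615/C = 39.348/36.348 + 0.0610 = 1.1435
τ₀ = 8FD/(πd³) = 8·1530·116.0/(π·11.5³) = 1.41984e+06/4778 = 297.16 MPa
τ_max = K·τ₀ = 1.1435 × 297.16 = 339.81 MPa

340 MPa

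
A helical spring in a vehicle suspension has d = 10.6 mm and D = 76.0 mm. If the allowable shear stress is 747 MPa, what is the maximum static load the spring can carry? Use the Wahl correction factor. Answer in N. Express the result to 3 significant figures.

C = D/d = 76.0/10.6 = 7.1698
K_W = (4C−1)/(4C−4) + 0.615/C = 27.679/24.679 + 0.0858 = 1.2073
τ_max = K·8FD/(πd³) → F_max = τ_allow·πd³/(8DK)
F_max = 747·π·10.6³/(8·76.0·1.2073) = 2.795e+06/734.06 = 3807.6 N

3810 N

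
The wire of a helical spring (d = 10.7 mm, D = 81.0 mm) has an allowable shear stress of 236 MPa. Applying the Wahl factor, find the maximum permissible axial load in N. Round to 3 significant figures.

1170 N

C = D/d = 81.0/10.7 = 7.5701
K_W = (4C−1)/(4C−4) + 0.615/C = 29.280/26.280 + 0.0812 = 1.1954
τ_max = K·8FD/(πd³) → F_max = τ_allow·πd³/(8DK)
F_max = 236·π·10.7³/(8·81.0·1.1954) = 9.0827e+05/774.62 = 1172.5 N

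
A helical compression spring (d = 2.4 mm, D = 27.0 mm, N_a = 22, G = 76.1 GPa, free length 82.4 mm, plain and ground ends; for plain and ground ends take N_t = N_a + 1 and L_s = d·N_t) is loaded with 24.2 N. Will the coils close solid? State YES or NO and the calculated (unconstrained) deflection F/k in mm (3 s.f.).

YES, δ = 33.2 mm

k = Gd⁴/(8D³N_a) = (76.1×10³)(2.4⁴)/(8·27.0³·22) = 0.72883 N/mm
N_t = 23; L_s = 2.4·23 = 55.2 mm; δ_solid = L₀ − L_s = 82.4 − 55.2 = 27.2 mm
δ = F/k = 24.2/0.72883 = 33.204 mm
δ ≥ δ_solid → spring goes solid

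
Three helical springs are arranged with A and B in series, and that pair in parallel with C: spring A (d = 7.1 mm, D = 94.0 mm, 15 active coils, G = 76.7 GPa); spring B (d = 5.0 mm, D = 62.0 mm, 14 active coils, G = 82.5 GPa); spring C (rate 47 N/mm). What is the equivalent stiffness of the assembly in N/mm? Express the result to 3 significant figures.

k_A = Gd⁴/(8D³N_a) = (76.7×10³)(7.1⁴)/(8·94.0³·15) = 1.9555 N/mm
k_B = Gd⁴/(8D³N_a) = (82.5×10³)(5.0⁴)/(8·62.0³·14) = 1.9317 N/mm
Springs A,B series: k_AB = 1/(1/1.9555+1/1.9317) = 0.97177 N/mm; parallel with C: k_eq = 0.97177+47 = 47.972 N/mm

48.0 N/mm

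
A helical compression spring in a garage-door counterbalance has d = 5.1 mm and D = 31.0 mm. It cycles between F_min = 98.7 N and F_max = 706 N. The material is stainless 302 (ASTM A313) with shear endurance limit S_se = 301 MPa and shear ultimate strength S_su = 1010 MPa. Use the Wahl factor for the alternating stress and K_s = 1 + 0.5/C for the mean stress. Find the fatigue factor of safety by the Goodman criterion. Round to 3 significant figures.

C = D/d = 31.0/5.1 = 6.0784; K_W = (4C−1)/(4C−4)+0.615/C = 1.2489; K_s = 1+0.5/C = 1.0823
F_a = (F_max−F_min)/2 = 303.65 N; F_m = (F_max+F_min)/2 = 402.35 N
τ_a = K_W·8F_aD/(πd³) = 1.2489 × 180.7 = 225.67 MPa
τ_m = K_s·8F_mD/(πd³) = 1.0823 × 239.44 = 259.14 MPa
Goodman: 1/n_f = τ_a/S_se + τ_m/S_su = 225.67/301 + 259.14/1010 = 0.74974 + 0.25657 = 1.0063
n_f = 1/1.0063 = 0.9937

0.994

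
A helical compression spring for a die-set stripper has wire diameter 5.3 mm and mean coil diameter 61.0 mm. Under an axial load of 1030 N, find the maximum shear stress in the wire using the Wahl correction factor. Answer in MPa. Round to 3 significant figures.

1210 MPa

Spring index C = D/d = 61.0/5.3 = 11.5094
K_W = (4C−1)/(4C−4) + 0.615/C = 45.038/42.038 + 0.0534 = 1.1248
τ₀ = 8FD/(πd³) = 8·1030·61.0/(π·5.3³) = 502640/467.71 = 1074.7 MPa
τ_max = K·τ₀ = 1.1248 × 1074.7 = 1208.8 MPa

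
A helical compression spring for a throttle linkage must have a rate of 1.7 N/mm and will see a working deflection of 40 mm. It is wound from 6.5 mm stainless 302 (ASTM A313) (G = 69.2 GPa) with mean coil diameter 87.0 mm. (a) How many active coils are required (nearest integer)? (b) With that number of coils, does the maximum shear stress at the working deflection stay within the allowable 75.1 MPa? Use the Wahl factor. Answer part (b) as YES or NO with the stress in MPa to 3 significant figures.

(a) 14 coils; (b) YES, τ_max = 59.8 MPa

N_a = Gd⁴/(8D³k) = (69.2×10³)(6.5⁴)/(8·87.0³·1.7) = 13.79 → N_a = 14
Actual rate k = Gd⁴/(8D³·14) = 1.6749 N/mm
Working load F = kδ = 1.6749·40 = 66.995 N
C = 87.0/6.5 = 13.3846; K_W = (4C−1)/(4C−4)+0.615/C = 1.1065
τ_max = K_W·8FD/(πd³) = 1.1065·54.046 = 59.802 MPa
τ_max ≤ 75.1 MPa → acceptable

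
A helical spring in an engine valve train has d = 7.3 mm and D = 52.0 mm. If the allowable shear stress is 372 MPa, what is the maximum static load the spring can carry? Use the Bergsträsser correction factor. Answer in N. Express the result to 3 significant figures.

C = D/d = 52.0/7.3 = 7.1233
K_B = (4C+2)/(4C−3) = 30.493/25.493 = 1.1961
τ_max = K·8FD/(πd³) → F_max = τ_allow·πd³/(8DK)
F_max = 372·π·7.3³/(8·52.0·1.1961) = 4.5463e+05/497.59 = 913.67 N

914 N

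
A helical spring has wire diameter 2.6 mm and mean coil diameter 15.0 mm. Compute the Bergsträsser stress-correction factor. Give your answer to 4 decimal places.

1.2490

C = D/d = 15.0/2.6 = 5.7692
K_B = (4C+2)/(4C−3) = 25.077/20.077 = 1.2490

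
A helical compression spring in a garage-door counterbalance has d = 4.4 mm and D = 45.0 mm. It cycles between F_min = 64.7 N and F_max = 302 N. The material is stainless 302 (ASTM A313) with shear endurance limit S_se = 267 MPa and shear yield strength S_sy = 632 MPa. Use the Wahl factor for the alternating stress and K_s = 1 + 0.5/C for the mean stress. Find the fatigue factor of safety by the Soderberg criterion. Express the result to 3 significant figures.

0.916

C = D/d = 45.0/4.4 = 10.2273; K_W = (4C−1)/(4C−4)+0.615/C = 1.1414; K_s = 1+0.5/C = 1.0489
F_a = (F_max−F_min)/2 = 118.65 N; F_m = (F_max+F_min)/2 = 183.35 N
τ_a = K_W·8F_aD/(πd³) = 1.1414 × 159.61 = 182.18 MPa
τ_m = K_s·8F_mD/(πd³) = 1.0489 × 246.65 = 258.71 MPa
Soderberg: 1/n_f = τ_a/S_se + τ_m/S_sy = 182.18/267 + 258.71/632 = 0.68233 + 0.40934 = 1.0917
n_f = 1/1.0917 = 0.916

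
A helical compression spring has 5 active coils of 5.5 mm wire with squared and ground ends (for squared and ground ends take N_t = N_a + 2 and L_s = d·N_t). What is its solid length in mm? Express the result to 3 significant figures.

squared and ground ends: N_t = N_a + 2 = 5 + 2 = 7
L_s = d·N_t = 5.5 × 7 = 38.5 mm

38.5 mm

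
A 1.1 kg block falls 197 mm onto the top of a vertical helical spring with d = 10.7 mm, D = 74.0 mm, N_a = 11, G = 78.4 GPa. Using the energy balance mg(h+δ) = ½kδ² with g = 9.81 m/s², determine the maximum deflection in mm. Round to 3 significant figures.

12.5 mm

k = Gd⁴/(8D³N_a) = (78.4×10³)(10.7⁴)/(8·74.0³·11) = 28.819 N/mm
W = mg = 1.1 × 9.81 = 10.791 N
½kδ² − Wδ − Wh = 0 → δ = (W + √(W² + 2kWh))/k
δ = (10.791 + √(116.45 + 122527))/28.819 = (10.791 + 350.2)/28.819 = 12.526 mm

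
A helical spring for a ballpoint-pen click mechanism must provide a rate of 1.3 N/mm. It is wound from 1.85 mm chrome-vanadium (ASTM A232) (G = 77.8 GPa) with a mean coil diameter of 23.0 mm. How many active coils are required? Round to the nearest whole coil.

N_a = Gd⁴/(8D³k) = (77.8×10³ × 1.85⁴)/(8 × 23.0³ × 1.3)
    = 911311 / 126537 = 7.202 → 7 coils

7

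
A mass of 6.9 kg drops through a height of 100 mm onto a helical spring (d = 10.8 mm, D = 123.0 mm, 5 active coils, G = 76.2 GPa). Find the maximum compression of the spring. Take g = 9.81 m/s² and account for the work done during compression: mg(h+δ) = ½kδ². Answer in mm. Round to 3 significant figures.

k = Gd⁴/(8D³N_a) = (76.2×10³)(10.8⁴)/(8·123.0³·5) = 13.928 N/mm
W = mg = 6.9 × 9.81 = 67.689 N
½kδ² − Wδ − Wh = 0 → δ = (W + √(W² + 2kWh))/k
δ = (67.689 + √(4581.8 + 188548))/13.928 = (67.689 + 439.47)/13.928 = 36.414 mm

36.4 mm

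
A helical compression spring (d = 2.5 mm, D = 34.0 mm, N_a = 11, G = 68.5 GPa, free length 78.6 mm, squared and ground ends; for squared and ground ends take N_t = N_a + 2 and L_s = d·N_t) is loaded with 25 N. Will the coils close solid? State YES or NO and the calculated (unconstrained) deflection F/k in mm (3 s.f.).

NO, δ = 32.3 mm

k = Gd⁴/(8D³N_a) = (68.5×10³)(2.5⁴)/(8·34.0³·11) = 0.77363 N/mm
N_t = 13; L_s = 2.5·13 = 32.5 mm; δ_solid = L₀ − L_s = 78.6 − 32.5 = 46.1 mm
δ = F/k = 25/0.77363 = 32.315 mm
δ < δ_solid → spring does not go solid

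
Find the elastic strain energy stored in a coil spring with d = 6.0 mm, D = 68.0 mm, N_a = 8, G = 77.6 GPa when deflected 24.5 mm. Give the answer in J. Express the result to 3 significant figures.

k = Gd⁴/(8D³N_a) = (77.6×10³)(6.0⁴)/(8·68.0³·8) = 4.9976 N/mm
U = ½kδ² = 0.5 × 4.9976 × 24.5² = 1499.9 N·mm = 1.4999 J

1.50 J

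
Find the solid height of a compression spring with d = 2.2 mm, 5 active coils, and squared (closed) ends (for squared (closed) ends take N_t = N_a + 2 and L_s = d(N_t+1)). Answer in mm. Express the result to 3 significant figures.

17.6 mm

squared (closed) ends: N_t = N_a + 2 = 5 + 2 = 7
L_s = d·(N_t+1) = 2.2 × 8 = 17.6 mm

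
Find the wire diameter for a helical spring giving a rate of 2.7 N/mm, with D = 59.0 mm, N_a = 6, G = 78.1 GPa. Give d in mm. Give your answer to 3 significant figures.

4.30 mm

d = (8D³N_a·k / G)^(1/4) = (8·59.0³·6·2.7 / (78.1×10³))^0.25
  = (340.81)^0.25 = 4.2966 mm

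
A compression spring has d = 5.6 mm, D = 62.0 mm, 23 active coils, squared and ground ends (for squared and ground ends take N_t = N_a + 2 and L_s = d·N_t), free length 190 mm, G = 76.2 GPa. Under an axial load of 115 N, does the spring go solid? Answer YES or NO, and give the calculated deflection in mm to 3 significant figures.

YES, δ = 67.3 mm

k = Gd⁴/(8D³N_a) = (76.2×10³)(5.6⁴)/(8·62.0³·23) = 1.7089 N/mm
N_t = 25; L_s = 5.6·25 = 140 mm; δ_solid = L₀ − L_s = 190 − 140 = 50 mm
δ = F/k = 115/1.7089 = 67.295 mm
δ ≥ δ_solid → spring goes solid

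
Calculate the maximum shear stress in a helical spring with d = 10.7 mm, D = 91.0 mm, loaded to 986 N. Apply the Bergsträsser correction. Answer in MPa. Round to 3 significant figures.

Spring index C = D/d = 91.0/10.7 = 8.5047
K_B = (4C+2)/(4C−3) = 36.019/31.019 = 1.1612
τ₀ = 8FD/(πd³) = 8·986·91.0/(π·10.7³) = 717808/3848.6 = 186.51 MPa
τ_max = K·τ₀ = 1.1612 × 186.51 = 216.58 MPa

217 MPa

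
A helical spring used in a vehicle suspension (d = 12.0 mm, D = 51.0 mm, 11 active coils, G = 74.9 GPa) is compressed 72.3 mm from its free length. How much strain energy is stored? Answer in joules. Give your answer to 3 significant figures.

k = Gd⁴/(8D³N_a) = (74.9×10³)(12.0⁴)/(8·51.0³·11) = 133.05 N/mm
U = ½kδ² = 0.5 × 133.05 × 72.3² = 3.4774e+05 N·mm = 347.74 J

348 J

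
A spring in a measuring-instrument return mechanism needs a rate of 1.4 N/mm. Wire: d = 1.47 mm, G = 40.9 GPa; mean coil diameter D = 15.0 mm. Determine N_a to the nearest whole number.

N_a = Gd⁴/(8D³k) = (40.9×10³ × 1.47⁴)/(8 × 15.0³ × 1.4)
    = 190982 / 37800 = 5.052 → 5 coils

5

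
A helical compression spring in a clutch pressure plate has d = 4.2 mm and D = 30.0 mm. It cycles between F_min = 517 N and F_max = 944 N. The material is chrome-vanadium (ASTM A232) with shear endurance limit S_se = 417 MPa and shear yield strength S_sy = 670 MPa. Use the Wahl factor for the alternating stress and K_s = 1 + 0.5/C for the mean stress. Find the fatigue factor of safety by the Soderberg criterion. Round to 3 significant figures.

C = D/d = 30.0/4.2 = 7.1429; K_W = (4C−1)/(4C−4)+0.615/C = 1.2082; K_s = 1+0.5/C = 1.0700
F_a = (F_max−F_min)/2 = 213.5 N; F_m = (F_max+F_min)/2 = 730.5 N
τ_a = K_W·8F_aD/(πd³) = 1.2082 × 220.15 = 265.98 MPa
τ_m = K_s·8F_mD/(πd³) = 1.0700 × 753.24 = 805.97 MPa
Soderberg: 1/n_f = τ_a/S_se + τ_m/S_sy = 265.98/417 + 805.97/670 = 0.63784 + 1.20294 = 1.8408
n_f = 1/1.8408 = 0.5432

0.543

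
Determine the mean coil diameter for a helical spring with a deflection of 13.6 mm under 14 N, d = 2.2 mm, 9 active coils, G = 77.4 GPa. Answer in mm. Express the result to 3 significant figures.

Required rate k = F/δ = 14/13.6 = 1.0294 N/mm
D = (Gd⁴/(8N_a·k))^(1/3) = (77.4×10³·2.2⁴/(8·9·1.0294))^(1/3)
  = (24463)^(1/3) = 29.0293 mm

29.0 mm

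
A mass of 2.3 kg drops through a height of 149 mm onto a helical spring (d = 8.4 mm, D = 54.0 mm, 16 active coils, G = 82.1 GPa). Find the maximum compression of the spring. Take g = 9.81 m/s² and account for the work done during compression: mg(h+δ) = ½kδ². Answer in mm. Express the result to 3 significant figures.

k = Gd⁴/(8D³N_a) = (82.1×10³)(8.4⁴)/(8·54.0³·16) = 20.28 N/mm
W = mg = 2.3 × 9.81 = 22.563 N
½kδ² − Wδ − Wh = 0 → δ = (W + √(W² + 2kWh))/k
δ = (22.563 + √(509.09 + 136358))/20.28 = (22.563 + 369.96)/20.28 = 19.355 mm

19.4 mm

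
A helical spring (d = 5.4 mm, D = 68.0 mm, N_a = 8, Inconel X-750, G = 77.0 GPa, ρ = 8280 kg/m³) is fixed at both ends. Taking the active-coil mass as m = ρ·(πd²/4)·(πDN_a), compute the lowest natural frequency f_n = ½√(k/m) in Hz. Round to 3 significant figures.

50.1 Hz

k = Gd⁴/(8D³N_a) = (77.0×10³)(5.4⁴)/(8·68.0³·8) = 3.2536 N/mm = 3253.6 N/m
Wire length L = πDN_a = π·68.0·8 = 1709 mm
m = ρ·(πd²/4)·L = 8280 × 22.902×10⁻⁶ m² × 1.709 m = 0.32408 kg
f_n = ½√(k/m) = 0.5·√(3253.6/0.32408) = 0.5·√(10039) = 50.098 Hz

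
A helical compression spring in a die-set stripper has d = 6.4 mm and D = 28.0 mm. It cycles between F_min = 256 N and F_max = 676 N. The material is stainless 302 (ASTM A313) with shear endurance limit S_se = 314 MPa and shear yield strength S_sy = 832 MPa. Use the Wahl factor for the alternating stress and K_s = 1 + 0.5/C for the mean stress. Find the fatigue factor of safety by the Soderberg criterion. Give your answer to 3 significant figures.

2.39

C = D/d = 28.0/6.4 = 4.3750; K_W = (4C−1)/(4C−4)+0.615/C = 1.3628; K_s = 1+0.5/C = 1.1143
F_a = (F_max−F_min)/2 = 210 N; F_m = (F_max+F_min)/2 = 466 N
τ_a = K_W·8F_aD/(πd³) = 1.3628 × 57.119 = 77.841 MPa
τ_m = K_s·8F_mD/(πd³) = 1.1143 × 126.75 = 141.23 MPa
Soderberg: 1/n_f = τ_a/S_se + τ_m/S_sy = 77.841/314 + 141.23/832 = 0.24790 + 0.16975 = 0.41765
n_f = 1/0.41765 = 2.394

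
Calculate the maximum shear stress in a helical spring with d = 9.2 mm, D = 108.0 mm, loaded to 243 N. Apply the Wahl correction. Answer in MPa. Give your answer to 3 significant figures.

Spring index C = D/d = 108.0/9.2 = 11.7391
K_W = (4C−1)/(4C−4) + 0.615/C = 45.957/42.957 + 0.0524 = 1.1222
τ₀ = 8FD/(πd³) = 8·243·108.0/(π·9.2³) = 209952/2446.3 = 85.824 MPa
τ_max = K·τ₀ = 1.1222 × 85.824 = 96.314 MPa

96.3 MPa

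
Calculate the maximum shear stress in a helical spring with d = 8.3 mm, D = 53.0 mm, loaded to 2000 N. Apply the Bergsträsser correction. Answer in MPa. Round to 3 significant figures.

Spring index C = D/d = 53.0/8.3 = 6.3855
K_B = (4C+2)/(4C−3) = 27.542/22.542 = 1.2218
τ₀ = 8FD/(πd³) = 8·2000·53.0/(π·8.3³) = 848000/1796.3 = 472.08 MPa
τ_max = K·τ₀ = 1.2218 × 472.08 = 576.79 MPa

577 MPa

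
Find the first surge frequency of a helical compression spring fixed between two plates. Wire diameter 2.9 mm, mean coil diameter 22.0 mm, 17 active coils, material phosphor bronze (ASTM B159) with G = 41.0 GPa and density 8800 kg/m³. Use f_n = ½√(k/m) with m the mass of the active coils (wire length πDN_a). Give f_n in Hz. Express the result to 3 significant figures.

k = Gd⁴/(8D³N_a) = (41.0×10³)(2.9⁴)/(8·22.0³·17) = 2.0025 N/mm = 2002.5 N/m
Wire length L = πDN_a = π·22.0·17 = 1175 mm
m = ρ·(πd²/4)·L = 8800 × 6.6052×10⁻⁶ m² × 1.175 m = 0.068295 kg
f_n = ½√(k/m) = 0.5·√(2002.5/0.068295) = 0.5·√(29321) = 85.617 Hz

85.6 Hz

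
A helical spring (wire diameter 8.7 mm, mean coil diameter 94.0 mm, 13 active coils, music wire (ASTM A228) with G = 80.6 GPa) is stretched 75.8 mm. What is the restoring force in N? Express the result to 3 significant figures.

k = Gd⁴/(8D³N_a) = (80.6×10³)(8.7⁴)/(8·94.0³·13) = 5.3456 N/mm
F = k·δ = 5.3456 × 75.8 = 405.2 N

405 N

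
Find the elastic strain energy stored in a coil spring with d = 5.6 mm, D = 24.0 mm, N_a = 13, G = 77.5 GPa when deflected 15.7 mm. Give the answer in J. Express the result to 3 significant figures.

k = Gd⁴/(8D³N_a) = (77.5×10³)(5.6⁴)/(8·24.0³·13) = 53.014 N/mm
U = ½kδ² = 0.5 × 53.014 × 15.7² = 6533.7 N·mm = 6.5337 J

6.53 J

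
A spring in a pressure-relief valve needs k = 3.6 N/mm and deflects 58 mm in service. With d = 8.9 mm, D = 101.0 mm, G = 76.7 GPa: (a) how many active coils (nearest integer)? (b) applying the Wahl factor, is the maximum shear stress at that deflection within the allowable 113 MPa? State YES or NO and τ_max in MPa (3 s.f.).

N_a = Gd⁴/(8D³k) = (76.7×10³)(8.9⁴)/(8·101.0³·3.6) = 16.22 → N_a = 16
Actual rate k = Gd⁴/(8D³·16) = 3.6491 N/mm
Working load F = kδ = 3.6491·58 = 211.65 N
C = 101.0/8.9 = 11.3483; K_W = (4C−1)/(4C−4)+0.615/C = 1.1267
τ_max = K_W·8FD/(πd³) = 1.1267·77.215 = 86.996 MPa
τ_max ≤ 113 MPa → acceptable

(a) 16 coils; (b) YES, τ_max = 87.0 MPa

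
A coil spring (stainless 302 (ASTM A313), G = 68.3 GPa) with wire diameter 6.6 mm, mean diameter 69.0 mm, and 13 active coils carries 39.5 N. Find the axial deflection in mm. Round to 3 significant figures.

k = Gd⁴/(8D³N_a) = (68.3×10³)(6.6⁴)/(8·69.0³·13) = 3.7933 N/mm
δ = F/k = 39.5 / 3.7933 = 10.413 mm

10.4 mm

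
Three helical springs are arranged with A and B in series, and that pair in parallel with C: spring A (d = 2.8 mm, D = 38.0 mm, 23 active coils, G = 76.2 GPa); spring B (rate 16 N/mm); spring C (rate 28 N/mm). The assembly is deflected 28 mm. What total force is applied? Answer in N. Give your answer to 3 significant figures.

k_A = Gd⁴/(8D³N_a) = (76.2×10³)(2.8⁴)/(8·38.0³·23) = 0.46389 N/mm
Springs A,B series: k_AB = 1/(1/0.46389+1/16) = 0.45082 N/mm; parallel with C: k_eq = 0.45082+28 = 28.451 N/mm
F = k_eq·δ = 28.451·28 = 796.62 N

797 N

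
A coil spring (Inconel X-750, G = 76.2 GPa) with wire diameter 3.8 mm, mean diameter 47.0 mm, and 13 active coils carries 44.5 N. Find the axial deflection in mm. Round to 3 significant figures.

30.2 mm

k = Gd⁴/(8D³N_a) = (76.2×10³)(3.8⁴)/(8·47.0³·13) = 1.4715 N/mm
δ = F/k = 44.5 / 1.4715 = 30.241 mm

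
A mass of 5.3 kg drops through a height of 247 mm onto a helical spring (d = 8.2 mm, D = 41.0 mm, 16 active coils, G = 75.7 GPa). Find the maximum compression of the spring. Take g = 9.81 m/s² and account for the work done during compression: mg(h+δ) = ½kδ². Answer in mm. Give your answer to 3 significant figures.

27.1 mm

k = Gd⁴/(8D³N_a) = (75.7×10³)(8.2⁴)/(8·41.0³·16) = 38.796 N/mm
W = mg = 5.3 × 9.81 = 51.993 N
½kδ² − Wδ − Wh = 0 → δ = (W + √(W² + 2kWh))/k
δ = (51.993 + √(2703.3 + 996464))/38.796 = (51.993 + 999.58)/38.796 = 27.105 mm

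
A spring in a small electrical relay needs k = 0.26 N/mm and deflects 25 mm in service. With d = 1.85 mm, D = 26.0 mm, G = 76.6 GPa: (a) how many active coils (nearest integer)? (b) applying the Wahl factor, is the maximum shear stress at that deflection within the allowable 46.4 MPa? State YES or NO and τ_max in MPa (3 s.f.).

N_a = Gd⁴/(8D³k) = (76.6×10³)(1.85⁴)/(8·26.0³·0.26) = 24.54 → N_a = 25
Actual rate k = Gd⁴/(8D³·25) = 0.25525 N/mm
Working load F = kδ = 0.25525·25 = 6.3812 N
C = 26.0/1.85 = 14.0541; K_W = (4C−1)/(4C−4)+0.615/C = 1.1012
τ_max = K_W·8FD/(πd³) = 1.1012·66.727 = 73.481 MPa
τ_max > 46.4 MPa → exceeds allowable

(a) 25 coils; (b) NO, τ_max = 73.5 MPa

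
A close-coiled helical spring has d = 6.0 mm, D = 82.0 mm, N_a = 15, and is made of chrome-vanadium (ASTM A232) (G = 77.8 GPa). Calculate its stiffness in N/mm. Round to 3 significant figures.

k = Gd⁴/(8D³N_a) = (77.8×10³ × 6.0⁴) / (8 × 82.0³ × 15)
  = 1.00829e+08 / 6.61642e+07 = 1.5239 N/mm

1.52 N/mm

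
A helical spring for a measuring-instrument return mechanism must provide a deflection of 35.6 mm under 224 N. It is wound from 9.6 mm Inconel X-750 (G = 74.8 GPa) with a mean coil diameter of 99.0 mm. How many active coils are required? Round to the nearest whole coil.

Required rate k = F/δ = 224/35.6 = 6.2921 N/mm
N_a = Gd⁴/(8D³k) = (74.8×10³ × 9.6⁴)/(8 × 99.0³ × 6.2921)
    = 6.35311e+08 / 4.8842e+07 = 13.01 → 13 coils

13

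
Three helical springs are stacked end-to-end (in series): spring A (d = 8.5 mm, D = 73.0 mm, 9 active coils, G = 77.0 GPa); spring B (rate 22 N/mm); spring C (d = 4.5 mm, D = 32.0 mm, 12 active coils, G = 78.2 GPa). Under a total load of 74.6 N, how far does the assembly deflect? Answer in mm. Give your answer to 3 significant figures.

15.9 mm

k_A = Gd⁴/(8D³N_a) = (77.0×10³)(8.5⁴)/(8·73.0³·9) = 14.35 N/mm
k_C = Gd⁴/(8D³N_a) = (78.2×10³)(4.5⁴)/(8·32.0³·12) = 10.194 N/mm
Series: 1/k_eq = 1/14.35 + 1/22 + 1/10.194 = 0.21324; k_eq = 4.6896 N/mm
δ = F/k_eq = 74.6/4.6896 = 15.908 mm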